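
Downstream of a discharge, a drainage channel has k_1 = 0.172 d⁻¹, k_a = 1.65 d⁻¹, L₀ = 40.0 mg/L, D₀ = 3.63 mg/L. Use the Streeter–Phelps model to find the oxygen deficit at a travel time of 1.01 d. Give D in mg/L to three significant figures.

k_1 L₀/(k_a−k_1) = 0.172×40.0/(1.65−0.172) = 6.880/1.478 = 4.655 mg/L.
e^(−k_1 t) = e^(−0.172×1.010) = 0.8405; e^(−k_a t) = e^(−1.65×1.010) = 0.1889.
D = 4.655 × (0.8405 − 0.1889) + 3.63 × 0.1889 = 3.033 + 0.6857 = 3.719 mg/L.

D ≈ 3.72 mg/L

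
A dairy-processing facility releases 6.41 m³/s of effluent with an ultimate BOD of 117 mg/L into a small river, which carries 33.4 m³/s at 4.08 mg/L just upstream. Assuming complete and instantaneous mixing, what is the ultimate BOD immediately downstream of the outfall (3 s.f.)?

Flow-weighted mixing: C = (Q_r C_r + Q_w C_w)/(Q_r + Q_w)
= (33.4×4.08 + 6.41×117)/(33.4 + 6.41) = 886.2/39.81 = 22.26 mg/L.

22.3 mg/L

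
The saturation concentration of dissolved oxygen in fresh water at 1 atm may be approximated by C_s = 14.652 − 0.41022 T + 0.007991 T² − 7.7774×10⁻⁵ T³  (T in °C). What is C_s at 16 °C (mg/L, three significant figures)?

C_s = 14.652 − 0.41022×16 + 0.007991×16² − 7.7774×10⁻⁵×16³ = 9.816 mg/L.

C_s ≈ 9.82 mg/L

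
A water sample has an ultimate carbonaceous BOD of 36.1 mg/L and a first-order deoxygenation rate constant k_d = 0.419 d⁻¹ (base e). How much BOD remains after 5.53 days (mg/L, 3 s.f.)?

L_t = L₀ e^(−k_d t) = 36.1 × e^(−0.419×5.53) = 36.1 × 0.09856 = 3.558 mg/L.

L ≈ 3.56 mg/L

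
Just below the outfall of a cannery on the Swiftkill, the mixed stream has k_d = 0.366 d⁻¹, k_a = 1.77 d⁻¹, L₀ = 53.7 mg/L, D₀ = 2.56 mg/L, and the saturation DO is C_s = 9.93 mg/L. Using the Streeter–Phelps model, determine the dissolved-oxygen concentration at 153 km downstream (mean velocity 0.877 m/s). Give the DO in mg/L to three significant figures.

Travel time t = x/v = 153 km / (0.877 m/s) = 153000 m / 0.877 m/s = 174500 s = 2.019 d.
k_d L₀/(k_a−k_d) = 0.366×53.7/(1.77−0.366) = 19.65/1.404 = 14.00 mg/L.
e^(−k_d t) = e^(−0.366×2.019) = 0.4776; e^(−k_a t) = e^(−1.77×2.019) = 0.02804.
D = 14.00 × (0.4776 − 0.02804) + 2.56 × 0.02804 = 6.293 + 0.07179 = 6.365 mg/L.
DO = C_s − D = 9.93 − 6.365 = 3.565 mg/L.

DO ≈ 3.57 mg/L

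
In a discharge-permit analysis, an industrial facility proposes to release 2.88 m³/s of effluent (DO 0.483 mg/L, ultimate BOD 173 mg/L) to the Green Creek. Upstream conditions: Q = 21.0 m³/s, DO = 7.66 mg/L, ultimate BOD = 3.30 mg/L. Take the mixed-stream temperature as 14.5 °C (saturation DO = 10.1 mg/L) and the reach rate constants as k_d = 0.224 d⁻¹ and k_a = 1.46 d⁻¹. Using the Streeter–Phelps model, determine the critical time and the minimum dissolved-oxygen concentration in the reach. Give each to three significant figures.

Mixed DO = (21.0×7.66 + 2.88×0.483)/(21.0+2.88) = 162.3/23.88 = 6.794 mg/L.
Mixed L₀ = (21.0×3.30 + 2.88×173)/(23.88) = 567.5/23.88 = 23.77 mg/L.
Initial deficit D₀ = C_s − DO₀ = 10.1 − 6.794 = 3.306 mg/L.
t_c = (1/1.236) ln[(1.46/0.224)(1 − 3.306×1.236/(0.224×23.77))] = 0.8091 × ln(1.516) = 0.3365 d.
D_c = (0.224/1.46) × 23.77 × e^(−0.224×0.3365) = 0.1534 × 23.77 × 0.9274 = 3.382 mg/L.
Minimum DO = 10.1 − 3.382 = 6.718 mg/L.

t_c ≈ 0.336 d; minimum DO ≈ 6.72 mg/L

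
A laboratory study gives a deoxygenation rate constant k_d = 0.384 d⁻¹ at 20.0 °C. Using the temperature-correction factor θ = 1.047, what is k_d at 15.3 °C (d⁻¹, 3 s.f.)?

k_d ≈ 0.309 d⁻¹

k_d(T₂) = k_d(T₁) · θ^(T₂−T₁) = 0.384 × 1.047^(15.3−20.0)
= 0.384 × 1.047^-4.70 = 0.384 × 0.8058 = 0.3094 d⁻¹.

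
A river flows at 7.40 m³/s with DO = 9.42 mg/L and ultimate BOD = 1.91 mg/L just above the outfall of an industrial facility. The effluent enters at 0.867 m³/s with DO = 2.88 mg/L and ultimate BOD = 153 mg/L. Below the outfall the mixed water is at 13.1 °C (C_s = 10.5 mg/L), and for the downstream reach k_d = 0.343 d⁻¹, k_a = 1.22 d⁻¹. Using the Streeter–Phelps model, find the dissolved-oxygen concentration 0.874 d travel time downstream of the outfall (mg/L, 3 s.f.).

Mixed DO = (7.40×9.42 + 0.867×2.88)/(7.40+0.867) = 72.20/8.267 = 8.734 mg/L.
Mixed L₀ = (7.40×1.91 + 0.867×153)/(8.267) = 146.8/8.267 = 17.76 mg/L.
Initial deficit D₀ = C_s − DO₀ = 10.5 − 8.734 = 1.766 mg/L.
D(0.874) = [0.343×17.76/(1.22−0.343)](e^(−0.343×0.874) − e^(−1.22×0.874)) + 1.766 e^(−1.22×0.874)
= 6.944 × (0.7410 − 0.3443) + 1.766 × 0.3443 = 3.363 mg/L.
DO = 10.5 − 3.363 = 7.137 mg/L.

DO ≈ 7.14 mg/L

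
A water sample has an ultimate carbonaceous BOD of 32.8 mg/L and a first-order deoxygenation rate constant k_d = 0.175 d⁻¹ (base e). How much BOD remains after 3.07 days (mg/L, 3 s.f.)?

L_t = L₀ e^(−k_d t) = 32.8 × e^(−0.175×3.07) = 32.8 × 0.5844 = 19.17 mg/L.

L ≈ 19.2 mg/L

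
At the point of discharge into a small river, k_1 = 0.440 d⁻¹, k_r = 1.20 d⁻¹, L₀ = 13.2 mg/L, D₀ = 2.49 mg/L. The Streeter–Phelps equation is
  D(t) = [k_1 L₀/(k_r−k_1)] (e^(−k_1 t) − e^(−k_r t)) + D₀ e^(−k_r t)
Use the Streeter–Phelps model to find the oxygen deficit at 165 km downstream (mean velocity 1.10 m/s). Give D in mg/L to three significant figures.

Travel time t = x/v = 165 km / (1.10 m/s) = 165000 m / 1.10 m/s = 150000 s = 1.736 d.
k_1 L₀/(k_r−k_1) = 0.440×13.2/(1.20−0.440) = 5.808/0.7600 = 7.642 mg/L.
e^(−k_1 t) = e^(−0.440×1.736) = 0.4659; e^(−k_r t) = e^(−1.20×1.736) = 0.1245.
D = 7.642 × (0.4659 − 0.1245) + 2.49 × 0.1245 = 2.609 + 0.3100 = 2.919 mg/L.

D ≈ 2.92 mg/L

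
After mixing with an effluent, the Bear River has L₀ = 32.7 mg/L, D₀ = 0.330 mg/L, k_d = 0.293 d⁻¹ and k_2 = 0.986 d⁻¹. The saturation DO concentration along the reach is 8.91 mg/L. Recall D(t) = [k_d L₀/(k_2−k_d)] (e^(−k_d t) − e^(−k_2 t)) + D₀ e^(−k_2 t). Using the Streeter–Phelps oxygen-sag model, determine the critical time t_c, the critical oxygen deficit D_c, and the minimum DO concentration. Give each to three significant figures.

t_c ≈ 1.72 d; D_c ≈ 5.88 mg/L; min DO ≈ 3.03 mg/L

At the critical point dD/dt = 0, so k_d L₀ e^(−k_d t) = k_2 D. Substituting D(t) from the Streeter–Phelps equation and solving for t gives
t_c = ln[(k_2/k_d)(1 − D₀(k_2−k_d)/(k_d L₀))] / (k_2−k_d).
Here k_2−k_d = 0.6930 d⁻¹ and 1 − D₀(k_2−k_d)/(k_d L₀) = 1 − 0.330×0.6930/(0.293×32.7) = 0.9761, so
t_c = ln(3.365 × 0.9761) / 0.6930 = 1.189 / 0.6930 = 1.716 d.
L(t_c) = L₀ e^(−k_d t_c) = 32.7 × 0.6048 = 19.78 mg/L, and at the critical point k_2 D_c = k_d L, so D_c = (0.293/0.986) × 19.78 = 5.877 mg/L.
Minimum DO = C_s − D_c = 8.91 − 5.877 = 3.033 mg/L.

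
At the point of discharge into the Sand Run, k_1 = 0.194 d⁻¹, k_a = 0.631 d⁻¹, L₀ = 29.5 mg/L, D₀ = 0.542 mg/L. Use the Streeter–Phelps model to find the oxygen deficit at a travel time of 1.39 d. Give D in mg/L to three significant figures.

k_1 L₀/(k_a−k_1) = 0.194×29.5/(0.631−0.194) = 5.723/0.4370 = 13.10 mg/L.
e^(−k_1 t) = e^(−0.194×1.390) = 0.7636; e^(−k_a t) = e^(−0.631×1.390) = 0.4160.
D = 13.10 × (0.7636 − 0.4160) + 0.542 × 0.4160 = 4.553 + 0.2255 = 4.778 mg/L.

D ≈ 4.78 mg/L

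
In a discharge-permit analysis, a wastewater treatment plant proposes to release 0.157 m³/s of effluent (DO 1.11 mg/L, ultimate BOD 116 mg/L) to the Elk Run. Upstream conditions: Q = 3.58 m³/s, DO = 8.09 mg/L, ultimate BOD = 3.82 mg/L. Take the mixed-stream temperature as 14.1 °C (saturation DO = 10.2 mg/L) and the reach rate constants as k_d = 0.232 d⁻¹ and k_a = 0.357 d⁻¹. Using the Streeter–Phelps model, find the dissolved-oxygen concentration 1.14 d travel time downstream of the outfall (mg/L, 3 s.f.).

Mixed DO = (3.58×8.09 + 0.157×1.11)/(3.58+0.157) = 29.14/3.737 = 7.797 mg/L.
Mixed L₀ = (3.58×3.82 + 0.157×116)/(3.737) = 31.89/3.737 = 8.533 mg/L.
Initial deficit D₀ = C_s − DO₀ = 10.2 − 7.797 = 2.403 mg/L.
D(1.14) = [0.232×8.533/(0.357−0.232)](e^(−0.232×1.14) − e^(−0.357×1.14)) + 2.403 e^(−0.357×1.14)
= 15.84 × (0.7676 − 0.6657) + 2.403 × 0.6657 = 3.214 mg/L.
DO = 10.2 − 3.214 = 6.986 mg/L.

DO ≈ 6.99 mg/L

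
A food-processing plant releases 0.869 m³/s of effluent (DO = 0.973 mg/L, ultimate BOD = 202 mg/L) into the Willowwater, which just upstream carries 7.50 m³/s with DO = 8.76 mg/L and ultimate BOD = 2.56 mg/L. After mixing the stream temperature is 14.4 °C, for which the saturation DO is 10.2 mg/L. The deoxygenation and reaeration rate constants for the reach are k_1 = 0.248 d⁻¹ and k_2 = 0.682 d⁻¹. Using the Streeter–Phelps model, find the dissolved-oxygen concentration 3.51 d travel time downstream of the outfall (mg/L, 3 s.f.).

Mixed DO = (7.50×8.76 + 0.869×0.973)/(7.50+0.869) = 66.55/8.369 = 7.951 mg/L.
Mixed L₀ = (7.50×2.56 + 0.869×202)/(8.369) = 194.7/8.369 = 23.27 mg/L.
Initial deficit D₀ = C_s − DO₀ = 10.2 − 7.951 = 2.249 mg/L.
D(3.51) = [0.248×23.27/(0.682−0.248)](e^(−0.248×3.51) − e^(−0.682×3.51)) + 2.249 e^(−0.682×3.51)
= 13.30 × (0.4188 − 0.09128) + 2.249 × 0.09128 = 4.559 mg/L.
DO = 10.2 − 4.559 = 5.641 mg/L.

DO ≈ 5.64 mg/L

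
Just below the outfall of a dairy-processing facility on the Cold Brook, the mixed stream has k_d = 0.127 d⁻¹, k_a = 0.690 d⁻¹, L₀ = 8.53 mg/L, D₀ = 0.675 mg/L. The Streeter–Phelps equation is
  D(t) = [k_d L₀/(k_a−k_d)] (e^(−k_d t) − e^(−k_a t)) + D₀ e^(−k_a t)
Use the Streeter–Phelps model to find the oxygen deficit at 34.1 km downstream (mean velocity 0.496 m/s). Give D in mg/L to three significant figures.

Travel time t = x/v = 34.1 km / (0.496 m/s) = 34100 m / 0.496 m/s = 68750 s = 0.7957 d.
k_d L₀/(k_a−k_d) = 0.127×8.53/(0.690−0.127) = 1.083/0.5630 = 1.924 mg/L.
e^(−k_d t) = e^(−0.127×0.7957) = 0.9039; e^(−k_a t) = e^(−0.690×0.7957) = 0.5775.
D = 1.924 × (0.9039 − 0.5775) + 0.675 × 0.5775 = 0.6280 + 0.3898 = 1.018 mg/L.

D ≈ 1.02 mg/L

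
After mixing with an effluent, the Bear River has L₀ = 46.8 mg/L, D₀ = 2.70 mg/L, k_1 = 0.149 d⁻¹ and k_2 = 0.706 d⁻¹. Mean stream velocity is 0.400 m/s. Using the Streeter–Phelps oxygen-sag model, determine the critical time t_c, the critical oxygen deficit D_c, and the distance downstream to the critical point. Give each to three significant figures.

At the critical point dD/dt = 0, so k_1 L₀ e^(−k_1 t) = k_2 D. Substituting D(t) from the Streeter–Phelps equation and solving for t gives
t_c = ln[(k_2/k_1)(1 − D₀(k_2−k_1)/(k_1 L₀))] / (k_2−k_1).
Here k_2−k_1 = 0.5570 d⁻¹ and 1 − D₀(k_2−k_1)/(k_1 L₀) = 1 − 2.70×0.5570/(0.149×46.8) = 0.7843, so
t_c = ln(4.738 × 0.7843) / 0.5570 = 1.313 / 0.5570 = 2.357 d.
L(t_c) = L₀ e^(−k_1 t_c) = 46.8 × 0.7039 = 32.94 mg/L, and at the critical point k_2 D_c = k_1 L, so D_c = (0.149/0.706) × 32.94 = 6.952 mg/L.
x_c = v t_c = 0.400 m/s × 2.357 d × 86400 s/d = 81450 m ≈ 81.5 km.

t_c ≈ 2.36 d; D_c ≈ 6.95 mg/L; x_c ≈ 81.5 km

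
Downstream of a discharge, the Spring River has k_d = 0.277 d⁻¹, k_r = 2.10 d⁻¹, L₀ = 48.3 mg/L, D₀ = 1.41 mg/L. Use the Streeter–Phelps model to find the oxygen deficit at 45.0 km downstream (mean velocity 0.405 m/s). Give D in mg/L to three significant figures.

Travel time t = x/v = 45.0 km / (0.405 m/s) = 45000 m / 0.405 m/s = 111100 s = 1.286 d.
k_d L₀/(k_r−k_d) = 0.277×48.3/(2.10−0.277) = 13.38/1.823 = 7.339 mg/L.
e^(−k_d t) = e^(−0.277×1.286) = 0.7003; e^(−k_r t) = e^(−2.10×1.286) = 0.06716.
D = 7.339 × (0.7003 − 0.06716) + 1.41 × 0.06716 = 4.647 + 0.09470 = 4.741 mg/L.

D ≈ 4.74 mg/L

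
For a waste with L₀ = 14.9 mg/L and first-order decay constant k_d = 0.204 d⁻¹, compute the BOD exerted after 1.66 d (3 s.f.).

y ≈ 4.28 mg/L

y_t = L₀(1 − e^(−k_d t)) = 14.9 × (1 − e^(−0.204×1.66))
= 14.9 × (1 − 0.7127) = 14.9 × 0.2873 = 4.280 mg/L.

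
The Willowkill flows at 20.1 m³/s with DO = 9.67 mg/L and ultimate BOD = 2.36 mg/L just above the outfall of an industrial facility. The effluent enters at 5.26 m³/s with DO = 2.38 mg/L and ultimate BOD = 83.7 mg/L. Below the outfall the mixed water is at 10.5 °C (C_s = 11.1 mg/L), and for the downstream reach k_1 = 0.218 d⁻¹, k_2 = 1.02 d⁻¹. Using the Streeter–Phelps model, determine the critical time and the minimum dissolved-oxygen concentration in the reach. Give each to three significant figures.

t_c ≈ 0.892 d; minimum DO ≈ 7.72 mg/L

Mixed DO = (20.1×9.67 + 5.26×2.38)/(20.1+5.26) = 206.9/25.36 = 8.158 mg/L.
Mixed L₀ = (20.1×2.36 + 5.26×83.7)/(25.36) = 487.7/25.36 = 19.23 mg/L.
Initial deficit D₀ = C_s − DO₀ = 11.1 − 8.158 = 2.942 mg/L.
t_c = (1/0.8020) ln[(1.02/0.218)(1 − 2.942×0.8020/(0.218×19.23))] = 1.247 × ln(2.046) = 0.8924 d.
D_c = (0.218/1.02) × 19.23 × e^(−0.218×0.8924) = 0.2137 × 19.23 × 0.8232 = 3.384 mg/L.
Minimum DO = 11.1 − 3.384 = 7.716 mg/L.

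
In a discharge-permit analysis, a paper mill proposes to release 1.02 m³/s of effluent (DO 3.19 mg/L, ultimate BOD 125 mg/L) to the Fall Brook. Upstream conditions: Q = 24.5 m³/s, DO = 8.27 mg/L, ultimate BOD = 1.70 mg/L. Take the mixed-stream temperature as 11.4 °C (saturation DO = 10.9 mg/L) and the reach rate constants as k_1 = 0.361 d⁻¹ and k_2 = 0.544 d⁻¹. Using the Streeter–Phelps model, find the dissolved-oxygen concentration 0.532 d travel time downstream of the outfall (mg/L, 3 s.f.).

Mixed DO = (24.5×8.27 + 1.02×3.19)/(24.5+1.02) = 205.9/25.52 = 8.067 mg/L.
Mixed L₀ = (24.5×1.70 + 1.02×125)/(25.52) = 169.2/25.52 = 6.628 mg/L.
Initial deficit D₀ = C_s − DO₀ = 10.9 − 8.067 = 2.833 mg/L.
D(0.532) = [0.361×6.628/(0.544−0.361)](e^(−0.361×0.532) − e^(−0.544×0.532)) + 2.833 e^(−0.544×0.532)
= 13.08 × (0.8253 − 0.7487) + 2.833 × 0.7487 = 3.122 mg/L.
DO = 10.9 − 3.122 = 7.778 mg/L.

DO ≈ 7.78 mg/L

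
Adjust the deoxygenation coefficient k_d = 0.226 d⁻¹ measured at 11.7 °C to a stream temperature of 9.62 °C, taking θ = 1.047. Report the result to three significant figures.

k_d(T₂) = k_d(T₁) · θ^(T₂−T₁) = 0.226 × 1.047^(9.62−11.7)
= 0.226 × 1.047^-2.08 = 0.226 × 0.9089 = 0.2054 d⁻¹.

k_d ≈ 0.205 d⁻¹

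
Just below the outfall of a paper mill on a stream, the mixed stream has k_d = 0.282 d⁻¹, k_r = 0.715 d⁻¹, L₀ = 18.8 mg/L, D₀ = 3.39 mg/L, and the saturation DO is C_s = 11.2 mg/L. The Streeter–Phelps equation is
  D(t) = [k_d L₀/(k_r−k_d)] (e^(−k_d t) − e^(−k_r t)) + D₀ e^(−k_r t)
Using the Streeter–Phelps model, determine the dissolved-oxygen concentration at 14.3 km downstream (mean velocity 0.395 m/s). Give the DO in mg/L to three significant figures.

Travel time t = x/v = 14.3 km / (0.395 m/s) = 14300 m / 0.395 m/s = 36200 s = 0.4190 d.
k_d L₀/(k_r−k_d) = 0.282×18.8/(0.715−0.282) = 5.302/0.4330 = 12.24 mg/L.
e^(−k_d t) = e^(−0.282×0.4190) = 0.8886; e^(−k_r t) = e^(−0.715×0.4190) = 0.7411.
D = 12.24 × (0.8886 − 0.7411) + 3.39 × 0.7411 = 1.805 + 2.512 = 4.318 mg/L.
DO = C_s − D = 11.2 − 4.318 = 6.882 mg/L.

DO ≈ 6.88 mg/L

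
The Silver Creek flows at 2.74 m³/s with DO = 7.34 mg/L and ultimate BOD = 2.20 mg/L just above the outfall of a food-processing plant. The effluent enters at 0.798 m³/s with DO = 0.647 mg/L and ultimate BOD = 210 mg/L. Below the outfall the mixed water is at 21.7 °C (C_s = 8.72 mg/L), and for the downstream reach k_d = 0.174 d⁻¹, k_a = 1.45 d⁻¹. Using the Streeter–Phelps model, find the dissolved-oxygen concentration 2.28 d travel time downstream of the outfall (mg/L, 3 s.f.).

Mixed DO = (2.74×7.34 + 0.798×0.647)/(2.74+0.798) = 20.63/3.538 = 5.830 mg/L.
Mixed L₀ = (2.74×2.20 + 0.798×210)/(3.538) = 173.6/3.538 = 49.07 mg/L.
Initial deficit D₀ = C_s − DO₀ = 8.72 − 5.830 = 2.890 mg/L.
D(2.28) = [0.174×49.07/(1.45−0.174)](e^(−0.174×2.28) − e^(−1.45×2.28)) + 2.890 e^(−1.45×2.28)
= 6.691 × (0.6725 − 0.03666) + 2.890 × 0.03666 = 4.361 mg/L.
DO = 8.72 − 4.361 = 4.359 mg/L.

DO ≈ 4.36 mg/L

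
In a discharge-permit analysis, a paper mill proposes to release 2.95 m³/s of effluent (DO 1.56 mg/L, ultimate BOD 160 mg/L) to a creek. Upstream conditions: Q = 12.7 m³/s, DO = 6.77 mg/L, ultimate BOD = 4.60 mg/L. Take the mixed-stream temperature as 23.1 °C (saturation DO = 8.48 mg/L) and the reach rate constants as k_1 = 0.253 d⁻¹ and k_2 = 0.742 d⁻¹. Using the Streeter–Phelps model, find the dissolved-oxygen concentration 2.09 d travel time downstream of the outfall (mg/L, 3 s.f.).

DO ≈ 1.29 mg/L

Mixed DO = (12.7×6.77 + 2.95×1.56)/(12.7+2.95) = 90.58/15.65 = 5.788 mg/L.
Mixed L₀ = (12.7×4.60 + 2.95×160)/(15.65) = 530.4/15.65 = 33.89 mg/L.
Initial deficit D₀ = C_s − DO₀ = 8.48 − 5.788 = 2.692 mg/L.
D(2.09) = [0.253×33.89/(0.742−0.253)](e^(−0.253×2.09) − e^(−0.742×2.09)) + 2.692 e^(−0.742×2.09)
= 17.54 × (0.5893 − 0.2121) + 2.692 × 0.2121 = 7.186 mg/L.
DO = 8.48 − 7.186 = 1.294 mg/L.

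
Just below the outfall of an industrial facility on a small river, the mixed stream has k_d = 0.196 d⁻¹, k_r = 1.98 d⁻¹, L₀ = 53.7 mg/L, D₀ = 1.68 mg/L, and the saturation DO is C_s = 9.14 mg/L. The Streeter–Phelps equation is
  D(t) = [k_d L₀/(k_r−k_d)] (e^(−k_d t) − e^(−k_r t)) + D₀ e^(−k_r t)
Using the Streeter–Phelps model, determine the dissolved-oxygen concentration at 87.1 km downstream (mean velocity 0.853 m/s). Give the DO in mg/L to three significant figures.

Travel time t = x/v = 87.1 km / (0.853 m/s) = 87100 m / 0.853 m/s = 102100 s = 1.182 d.
k_d L₀/(k_r−k_d) = 0.196×53.7/(1.98−0.196) = 10.53/1.784 = 5.900 mg/L.
e^(−k_d t) = e^(−0.196×1.182) = 0.7932; e^(−k_r t) = e^(−1.98×1.182) = 0.09633.
D = 5.900 × (0.7932 − 0.09633) + 1.68 × 0.09633 = 4.112 + 0.1618 = 4.273 mg/L.
DO = C_s − D = 9.14 − 4.273 = 4.867 mg/L.

DO ≈ 4.87 mg/L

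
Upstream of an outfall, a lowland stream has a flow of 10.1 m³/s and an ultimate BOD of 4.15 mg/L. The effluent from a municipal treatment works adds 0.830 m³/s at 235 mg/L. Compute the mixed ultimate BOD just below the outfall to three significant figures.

21.7 mg/L

Flow-weighted mixing: C = (Q_r C_r + Q_w C_w)/(Q_r + Q_w)
= (10.1×4.15 + 0.830×235)/(10.1 + 0.830) = 237.0/10.93 = 21.68 mg/L.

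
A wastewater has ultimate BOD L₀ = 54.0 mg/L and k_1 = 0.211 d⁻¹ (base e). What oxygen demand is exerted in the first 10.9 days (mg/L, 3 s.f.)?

y_t = L₀(1 − e^(−k_1 t)) = 54.0 × (1 − e^(−0.211×10.9))
= 54.0 × (1 − 0.1003) = 54.0 × 0.8997 = 48.59 mg/L.

y ≈ 48.6 mg/L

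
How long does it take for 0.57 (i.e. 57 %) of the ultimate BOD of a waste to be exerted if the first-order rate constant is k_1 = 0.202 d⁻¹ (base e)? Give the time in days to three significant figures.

y/L₀ = 1 − e^(−k_1 t) = 0.57 ⇒ e^(−k_1 t) = 0.430
t = −ln(0.430) / 0.202 = 0.8440 / 0.202 = 4.178 d.

t ≈ 4.18 d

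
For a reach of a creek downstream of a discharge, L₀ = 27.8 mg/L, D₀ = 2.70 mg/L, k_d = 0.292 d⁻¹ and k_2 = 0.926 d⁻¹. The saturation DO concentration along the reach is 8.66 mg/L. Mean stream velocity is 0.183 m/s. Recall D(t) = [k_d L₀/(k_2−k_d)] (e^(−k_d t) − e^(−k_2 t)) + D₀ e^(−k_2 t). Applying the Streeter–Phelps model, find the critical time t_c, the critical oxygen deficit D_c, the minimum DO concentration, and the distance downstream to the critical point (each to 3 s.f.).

With k_2/k_d = 3.171 and 1 − D₀(k_2−k_d)/(k_d L₀) = 0.7891,
t_c = ln(3.171 × 0.7891) / (0.926 − 0.292) = ln(2.502) / 0.6340 = 0.9173/0.6340 = 1.447 d.
D_c = (k_d/k_2) L₀ e^(−k_d t_c) = (0.292/0.926) × 27.8 × e^(−0.292×1.447) = 0.3153 × 27.8 × 0.6554 = 5.746 mg/L.
Minimum DO = C_s − D_c = 8.66 − 5.746 = 2.914 mg/L.
x_c = v t_c = 0.183 m/s × 1.447 d × 86400 s/d = 22880 m ≈ 22.9 km.

t_c ≈ 1.45 d; D_c ≈ 5.75 mg/L; min DO ≈ 2.91 mg/L; x_c ≈ 22.9 km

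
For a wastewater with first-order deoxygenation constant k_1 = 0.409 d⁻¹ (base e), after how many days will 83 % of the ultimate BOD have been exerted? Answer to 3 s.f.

t ≈ 4.33 d

y/L₀ = 1 − e^(−k_1 t) = 0.83 ⇒ e^(−k_1 t) = 0.170
t = −ln(0.170) / 0.409 = 1.772 / 0.409 = 4.332 d.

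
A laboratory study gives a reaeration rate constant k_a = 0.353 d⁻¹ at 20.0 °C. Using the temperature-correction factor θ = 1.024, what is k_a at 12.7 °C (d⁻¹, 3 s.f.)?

k_a ≈ 0.297 d⁻¹

k_a(T₂) = k_a(T₁) · θ^(T₂−T₁) = 0.353 × 1.024^(12.7−20.0)
= 0.353 × 1.024^-7.30 = 0.353 × 0.8410 = 0.2969 d⁻¹.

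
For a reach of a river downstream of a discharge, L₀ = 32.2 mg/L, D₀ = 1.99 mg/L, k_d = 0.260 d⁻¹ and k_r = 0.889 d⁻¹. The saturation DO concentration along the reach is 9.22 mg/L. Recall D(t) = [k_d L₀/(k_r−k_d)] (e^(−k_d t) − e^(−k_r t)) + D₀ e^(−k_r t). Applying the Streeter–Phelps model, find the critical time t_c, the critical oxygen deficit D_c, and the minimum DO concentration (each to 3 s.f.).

t_c ≈ 1.70 d; D_c ≈ 6.06 mg/L; min DO ≈ 3.16 mg/L

t_c = [1/(k_r−k_d)] ln[(k_r/k_d)(1 − D₀(k_r−k_d)/(k_d L₀))]
= [1/(0.889−0.260)] ln[(0.889/0.260)(1 − 1.99×0.6290/(0.260×32.2))]
= (1/0.6290) ln[3.419 × 0.8505] = 1.590 × ln(2.908) = 1.590 × 1.067 = 1.697 d.
L(t_c) = L₀ e^(−k_d t_c) = 32.2 × 0.6432 = 20.71 mg/L, and at the critical point k_r D_c = k_d L, so D_c = (0.260/0.889) × 20.71 = 6.058 mg/L.
Minimum DO = C_s − D_c = 9.22 − 6.058 = 3.162 mg/L.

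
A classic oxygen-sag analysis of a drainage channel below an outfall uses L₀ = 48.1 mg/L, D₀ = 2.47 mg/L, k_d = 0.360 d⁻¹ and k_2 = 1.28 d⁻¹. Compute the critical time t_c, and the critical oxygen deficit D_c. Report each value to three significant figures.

With k_2/k_d = 3.556 and 1 − D₀(k_2−k_d)/(k_d L₀) = 0.8688,
t_c = ln(3.556 × 0.8688) / (1.28 − 0.360) = ln(3.089) / 0.9200 = 1.128/0.9200 = 1.226 d.
L(t_c) = L₀ e^(−k_d t_c) = 48.1 × 0.6432 = 30.94 mg/L, and at the critical point k_2 D_c = k_d L, so D_c = (0.360/1.28) × 30.94 = 8.701 mg/L.

t_c ≈ 1.23 d; D_c ≈ 8.70 mg/L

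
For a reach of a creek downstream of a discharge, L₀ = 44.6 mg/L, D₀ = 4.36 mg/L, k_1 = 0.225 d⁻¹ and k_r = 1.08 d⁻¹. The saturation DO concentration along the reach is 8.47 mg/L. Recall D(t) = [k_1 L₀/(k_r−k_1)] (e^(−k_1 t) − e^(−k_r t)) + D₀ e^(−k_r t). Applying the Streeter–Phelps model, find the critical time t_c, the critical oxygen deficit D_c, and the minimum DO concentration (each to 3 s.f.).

t_c = [1/(k_r−k_1)] ln[(k_r/k_1)(1 − D₀(k_r−k_1)/(k_1 L₀))]
= [1/(1.08−0.225)] ln[(1.08/0.225)(1 − 4.36×0.8550/(0.225×44.6))]
= (1/0.8550) ln[4.800 × 0.6285] = 1.170 × ln(3.017) = 1.170 × 1.104 = 1.291 d.
D_c = (k_1/k_r) L₀ e^(−k_1 t_c) = (0.225/1.08) × 44.6 × e^(−0.225×1.291) = 0.2083 × 44.6 × 0.7478 = 6.949 mg/L.
Minimum DO = C_s − D_c = 8.47 − 6.949 = 1.521 mg/L.

t_c ≈ 1.29 d; D_c ≈ 6.95 mg/L; min DO ≈ 1.52 mg/L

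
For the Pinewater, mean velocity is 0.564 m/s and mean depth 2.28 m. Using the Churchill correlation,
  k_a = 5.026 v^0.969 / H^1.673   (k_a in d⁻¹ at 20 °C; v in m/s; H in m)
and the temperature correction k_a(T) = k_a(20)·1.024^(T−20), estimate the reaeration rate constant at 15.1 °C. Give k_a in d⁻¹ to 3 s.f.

k_a(20) = 5.026 × 0.564^0.969 / 2.28^1.673 = 5.026 × 0.5741 / 3.970 = 0.7268 d⁻¹.
k_a(15.1) = 0.7268 × 1.024^(15.1−20) = 0.7268 × 0.8903 = 0.6470 d⁻¹.

k_a ≈ 0.647 d⁻¹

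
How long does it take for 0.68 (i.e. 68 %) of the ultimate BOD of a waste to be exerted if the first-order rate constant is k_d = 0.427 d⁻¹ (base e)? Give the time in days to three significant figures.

y/L₀ = 1 − e^(−k_d t) = 0.68 ⇒ e^(−k_d t) = 0.320
t = −ln(0.320) / 0.427 = 1.139 / 0.427 = 2.668 d.

t ≈ 2.67 d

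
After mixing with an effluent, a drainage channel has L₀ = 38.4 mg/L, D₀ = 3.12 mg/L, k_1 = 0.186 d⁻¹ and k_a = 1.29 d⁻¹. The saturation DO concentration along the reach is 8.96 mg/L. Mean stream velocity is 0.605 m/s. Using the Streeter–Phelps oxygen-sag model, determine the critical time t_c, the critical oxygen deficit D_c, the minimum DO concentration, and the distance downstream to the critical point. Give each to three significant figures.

t_c ≈ 1.16 d; D_c ≈ 4.46 mg/L; min DO ≈ 4.50 mg/L; x_c ≈ 60.5 km

t_c = [1/(k_a−k_1)] ln[(k_a/k_1)(1 − D₀(k_a−k_1)/(k_1 L₀))]
= [1/(1.29−0.186)] ln[(1.29/0.186)(1 − 3.12×1.104/(0.186×38.4))]
= (1/1.104) ln[6.935 × 0.5177] = 0.9058 × ln(3.591) = 0.9058 × 1.278 = 1.158 d.
L(t_c) = L₀ e^(−k_1 t_c) = 38.4 × 0.8062 = 30.96 mg/L, and at the critical point k_a D_c = k_1 L, so D_c = (0.186/1.29) × 30.96 = 4.464 mg/L.
Minimum DO = C_s − D_c = 8.96 − 4.464 = 4.496 mg/L.
x_c = v t_c = 0.605 m/s × 1.158 d × 86400 s/d = 60530 m ≈ 60.5 km.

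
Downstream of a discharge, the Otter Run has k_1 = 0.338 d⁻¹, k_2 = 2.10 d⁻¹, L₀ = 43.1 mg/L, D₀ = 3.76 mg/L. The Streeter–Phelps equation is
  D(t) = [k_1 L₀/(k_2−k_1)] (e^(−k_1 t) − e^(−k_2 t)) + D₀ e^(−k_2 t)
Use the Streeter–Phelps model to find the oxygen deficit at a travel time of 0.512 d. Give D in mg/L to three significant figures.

D ≈ 5.42 mg/L

k_1 L₀/(k_2−k_1) = 0.338×43.1/(2.10−0.338) = 14.57/1.762 = 8.268 mg/L.
e^(−k_1 t) = e^(−0.338×0.5120) = 0.8411; e^(−k_2 t) = e^(−2.10×0.5120) = 0.3412.
D = 8.268 × (0.8411 − 0.3412) + 3.76 × 0.3412 = 4.133 + 1.283 = 5.416 mg/L.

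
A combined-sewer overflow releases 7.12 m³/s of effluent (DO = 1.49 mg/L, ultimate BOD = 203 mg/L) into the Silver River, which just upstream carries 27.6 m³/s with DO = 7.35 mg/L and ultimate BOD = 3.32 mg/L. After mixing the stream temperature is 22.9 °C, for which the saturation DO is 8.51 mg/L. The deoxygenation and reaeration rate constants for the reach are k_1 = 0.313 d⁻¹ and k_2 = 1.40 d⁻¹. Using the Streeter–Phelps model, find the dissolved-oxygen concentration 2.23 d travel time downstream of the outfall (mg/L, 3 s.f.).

Mixed DO = (27.6×7.35 + 7.12×1.49)/(27.6+7.12) = 213.5/34.72 = 6.148 mg/L.
Mixed L₀ = (27.6×3.32 + 7.12×203)/(34.72) = 1537/34.72 = 44.27 mg/L.
Initial deficit D₀ = C_s − DO₀ = 8.51 − 6.148 = 2.362 mg/L.
D(2.23) = [0.313×44.27/(1.40−0.313)](e^(−0.313×2.23) − e^(−1.40×2.23)) + 2.362 e^(−1.40×2.23)
= 12.75 × (0.4976 − 0.04407) + 2.362 × 0.04407 = 5.885 mg/L.
DO = 8.51 − 5.885 = 2.625 mg/L.

DO ≈ 2.62 mg/L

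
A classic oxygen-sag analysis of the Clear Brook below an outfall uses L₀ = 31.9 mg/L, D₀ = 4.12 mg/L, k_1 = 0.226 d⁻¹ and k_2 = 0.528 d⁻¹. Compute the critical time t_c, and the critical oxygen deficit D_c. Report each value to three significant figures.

With k_2/k_1 = 2.336 and 1 − D₀(k_2−k_1)/(k_1 L₀) = 0.8274,
t_c = ln(2.336 × 0.8274) / (0.528 − 0.226) = ln(1.933) / 0.3020 = 0.6591/0.3020 = 2.182 d.
L(t_c) = L₀ e^(−k_1 t_c) = 31.9 × 0.6106 = 19.48 mg/L, and at the critical point k_2 D_c = k_1 L, so D_c = (0.226/0.528) × 19.48 = 8.338 mg/L.

t_c ≈ 2.18 d; D_c ≈ 8.34 mg/L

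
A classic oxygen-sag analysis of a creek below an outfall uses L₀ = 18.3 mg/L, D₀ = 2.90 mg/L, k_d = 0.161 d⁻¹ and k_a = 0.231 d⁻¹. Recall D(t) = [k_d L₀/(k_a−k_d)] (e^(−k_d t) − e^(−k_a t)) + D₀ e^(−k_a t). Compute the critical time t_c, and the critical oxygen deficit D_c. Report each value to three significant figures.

t_c ≈ 4.14 d; D_c ≈ 6.55 mg/L

At the critical point dD/dt = 0, so k_d L₀ e^(−k_d t) = k_a D. Substituting D(t) from the Streeter–Phelps equation and solving for t gives
t_c = ln[(k_a/k_d)(1 − D₀(k_a−k_d)/(k_d L₀))] / (k_a−k_d).
Here k_a−k_d = 0.07000 d⁻¹ and 1 − D₀(k_a−k_d)/(k_d L₀) = 1 − 2.90×0.07000/(0.161×18.3) = 0.9311, so
t_c = ln(1.435 × 0.9311) / 0.07000 = 0.2896 / 0.07000 = 4.137 d.
D_c = (k_d/k_a) L₀ e^(−k_d t_c) = (0.161/0.231) × 18.3 × e^(−0.161×4.137) = 0.6970 × 18.3 × 0.5137 = 6.552 mg/L.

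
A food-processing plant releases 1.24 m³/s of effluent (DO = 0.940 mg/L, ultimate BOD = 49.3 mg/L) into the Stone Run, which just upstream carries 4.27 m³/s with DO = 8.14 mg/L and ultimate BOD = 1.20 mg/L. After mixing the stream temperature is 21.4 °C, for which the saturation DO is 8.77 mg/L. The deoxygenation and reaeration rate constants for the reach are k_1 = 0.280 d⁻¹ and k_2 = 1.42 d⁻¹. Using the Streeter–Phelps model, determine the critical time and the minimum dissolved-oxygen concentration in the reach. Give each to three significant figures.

Mixed DO = (4.27×8.14 + 1.24×0.940)/(4.27+1.24) = 35.92/5.510 = 6.520 mg/L.
Mixed L₀ = (4.27×1.20 + 1.24×49.3)/(5.510) = 66.26/5.510 = 12.02 mg/L.
Initial deficit D₀ = C_s − DO₀ = 8.77 − 6.520 = 2.250 mg/L.
t_c = (1/1.140) ln[(1.42/0.280)(1 − 2.250×1.140/(0.280×12.02))] = 0.8772 × ln(1.207) = 0.1653 d.
D_c = (0.280/1.42) × 12.02 × e^(−0.280×0.1653) = 0.1972 × 12.02 × 0.9548 = 2.264 mg/L.
Minimum DO = 8.77 − 2.264 = 6.506 mg/L.

t_c ≈ 0.165 d; minimum DO ≈ 6.51 mg/L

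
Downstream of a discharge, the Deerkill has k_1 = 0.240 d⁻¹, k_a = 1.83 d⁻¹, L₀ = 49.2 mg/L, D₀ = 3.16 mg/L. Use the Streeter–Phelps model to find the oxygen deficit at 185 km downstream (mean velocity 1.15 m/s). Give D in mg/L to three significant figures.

Travel time t = x/v = 185 km / (1.15 m/s) = 185000 m / 1.15 m/s = 160900 s = 1.862 d.
k_1 L₀/(k_a−k_1) = 0.240×49.2/(1.83−0.240) = 11.81/1.590 = 7.426 mg/L.
e^(−k_1 t) = e^(−0.240×1.862) = 0.6396; e^(−k_a t) = e^(−1.83×1.862) = 0.03313.
D = 7.426 × (0.6396 − 0.03313) + 3.16 × 0.03313 = 4.504 + 0.1047 = 4.609 mg/L.

D ≈ 4.61 mg/L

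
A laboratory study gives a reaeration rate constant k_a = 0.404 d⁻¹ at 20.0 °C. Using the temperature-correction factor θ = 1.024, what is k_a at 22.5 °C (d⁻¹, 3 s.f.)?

k_a ≈ 0.429 d⁻¹

k_a(T₂) = k_a(T₁) · θ^(T₂−T₁) = 0.404 × 1.024^(22.5−20.0)
= 0.404 × 1.024^2.50 = 0.404 × 1.061 = 0.4287 d⁻¹.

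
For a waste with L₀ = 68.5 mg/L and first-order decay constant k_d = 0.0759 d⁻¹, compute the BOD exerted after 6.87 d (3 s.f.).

y ≈ 27.8 mg/L

y_t = L₀(1 − e^(−k_d t)) = 68.5 × (1 − e^(−0.0759×6.87))
= 68.5 × (1 − 0.5937) = 68.5 × 0.4063 = 27.83 mg/L.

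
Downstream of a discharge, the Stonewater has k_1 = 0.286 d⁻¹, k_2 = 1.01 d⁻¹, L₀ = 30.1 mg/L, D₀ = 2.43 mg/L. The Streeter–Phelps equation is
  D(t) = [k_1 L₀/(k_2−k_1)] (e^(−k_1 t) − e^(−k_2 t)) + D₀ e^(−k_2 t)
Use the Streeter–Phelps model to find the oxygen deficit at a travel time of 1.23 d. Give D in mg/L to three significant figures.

D ≈ 5.63 mg/L

k_1 L₀/(k_2−k_1) = 0.286×30.1/(1.01−0.286) = 8.609/0.7240 = 11.89 mg/L.
e^(−k_1 t) = e^(−0.286×1.230) = 0.7034; e^(−k_2 t) = e^(−1.01×1.230) = 0.2887.
D = 11.89 × (0.7034 − 0.2887) + 2.43 × 0.2887 = 4.931 + 0.7016 = 5.633 mg/L.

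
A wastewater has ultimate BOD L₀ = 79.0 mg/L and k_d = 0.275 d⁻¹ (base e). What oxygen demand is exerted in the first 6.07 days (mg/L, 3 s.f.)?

y_t = L₀(1 − e^(−k_d t)) = 79.0 × (1 − e^(−0.275×6.07))
= 79.0 × (1 − 0.1884) = 79.0 × 0.8116 = 64.12 mg/L.

y ≈ 64.1 mg/L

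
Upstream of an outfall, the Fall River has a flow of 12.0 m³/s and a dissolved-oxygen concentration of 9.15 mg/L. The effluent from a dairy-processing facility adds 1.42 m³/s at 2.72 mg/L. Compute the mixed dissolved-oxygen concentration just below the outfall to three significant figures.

8.47 mg/L

Flow-weighted mixing: C = (Q_r C_r + Q_w C_w)/(Q_r + Q_w)
= (12.0×9.15 + 1.42×2.72)/(12.0 + 1.42) = 113.7/13.42 = 8.470 mg/L.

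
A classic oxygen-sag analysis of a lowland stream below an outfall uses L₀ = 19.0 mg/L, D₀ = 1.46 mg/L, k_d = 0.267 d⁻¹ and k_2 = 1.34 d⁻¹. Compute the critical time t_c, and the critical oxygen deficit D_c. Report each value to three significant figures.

t_c ≈ 1.16 d; D_c ≈ 2.78 mg/L

With k_2/k_d = 5.019 and 1 − D₀(k_2−k_d)/(k_d L₀) = 0.6912,
t_c = ln(5.019 × 0.6912) / (1.34 − 0.267) = ln(3.469) / 1.073 = 1.244/1.073 = 1.159 d.
D_c = (k_d/k_2) L₀ e^(−k_d t_c) = (0.267/1.34) × 19.0 × e^(−0.267×1.159) = 0.1993 × 19.0 × 0.7338 = 2.778 mg/L.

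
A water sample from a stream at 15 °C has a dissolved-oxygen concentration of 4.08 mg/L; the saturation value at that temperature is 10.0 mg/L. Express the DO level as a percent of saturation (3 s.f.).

40.8 % saturation

% saturation = C/C_s × 100 = 4.08/10.0 × 100 = 40.8 %.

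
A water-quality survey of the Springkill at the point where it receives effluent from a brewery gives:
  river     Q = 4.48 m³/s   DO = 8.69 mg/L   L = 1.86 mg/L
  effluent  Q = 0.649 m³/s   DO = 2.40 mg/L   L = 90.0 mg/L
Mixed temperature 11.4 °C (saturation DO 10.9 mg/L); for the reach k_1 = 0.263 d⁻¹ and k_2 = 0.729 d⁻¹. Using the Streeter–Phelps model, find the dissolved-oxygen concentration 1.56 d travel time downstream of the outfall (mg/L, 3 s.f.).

DO ≈ 7.42 mg/L

Mixed DO = (4.48×8.69 + 0.649×2.40)/(4.48+0.649) = 40.49/5.129 = 7.894 mg/L.
Mixed L₀ = (4.48×1.86 + 0.649×90.0)/(5.129) = 66.74/5.129 = 13.01 mg/L.
Initial deficit D₀ = C_s − DO₀ = 10.9 − 7.894 = 3.006 mg/L.
D(1.56) = [0.263×13.01/(0.729−0.263)](e^(−0.263×1.56) − e^(−0.729×1.56)) + 3.006 e^(−0.729×1.56)
= 7.344 × (0.6635 − 0.3207) + 3.006 × 0.3207 = 3.481 mg/L.
DO = 10.9 − 3.481 = 7.419 mg/L.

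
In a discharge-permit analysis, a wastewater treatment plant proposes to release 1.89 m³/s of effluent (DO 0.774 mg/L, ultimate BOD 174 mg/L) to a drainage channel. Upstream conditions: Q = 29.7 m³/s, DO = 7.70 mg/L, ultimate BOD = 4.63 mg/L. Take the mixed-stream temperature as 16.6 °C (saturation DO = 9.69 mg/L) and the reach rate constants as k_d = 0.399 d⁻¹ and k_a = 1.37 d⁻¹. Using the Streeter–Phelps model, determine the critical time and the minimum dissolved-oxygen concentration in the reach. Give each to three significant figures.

Mixed DO = (29.7×7.70 + 1.89×0.774)/(29.7+1.89) = 230.2/31.59 = 7.286 mg/L.
Mixed L₀ = (29.7×4.63 + 1.89×174)/(31.59) = 466.4/31.59 = 14.76 mg/L.
Initial deficit D₀ = C_s − DO₀ = 9.69 − 7.286 = 2.404 mg/L.
t_c = (1/0.9710) ln[(1.37/0.399)(1 − 2.404×0.9710/(0.399×14.76))] = 1.030 × ln(2.073) = 0.7506 d.
D_c = (0.399/1.37) × 14.76 × e^(−0.399×0.7506) = 0.2912 × 14.76 × 0.7412 = 3.187 mg/L.
Minimum DO = 9.69 − 3.187 = 6.503 mg/L.

t_c ≈ 0.751 d; minimum DO ≈ 6.50 mg/L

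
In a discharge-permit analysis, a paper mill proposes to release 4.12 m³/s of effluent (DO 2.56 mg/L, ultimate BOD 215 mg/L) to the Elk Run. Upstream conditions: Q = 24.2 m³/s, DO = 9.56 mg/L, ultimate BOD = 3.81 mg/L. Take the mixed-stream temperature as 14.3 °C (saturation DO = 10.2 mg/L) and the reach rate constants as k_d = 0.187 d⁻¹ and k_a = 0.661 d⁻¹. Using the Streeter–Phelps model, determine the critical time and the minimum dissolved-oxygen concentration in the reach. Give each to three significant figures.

Mixed DO = (24.2×9.56 + 4.12×2.56)/(24.2+4.12) = 241.9/28.32 = 8.542 mg/L.
Mixed L₀ = (24.2×3.81 + 4.12×215)/(28.32) = 978.0/28.32 = 34.53 mg/L.
Initial deficit D₀ = C_s − DO₀ = 10.2 − 8.542 = 1.658 mg/L.
t_c = (1/0.4740) ln[(0.661/0.187)(1 − 1.658×0.4740/(0.187×34.53))] = 2.110 × ln(3.105) = 2.390 d.
D_c = (0.187/0.661) × 34.53 × e^(−0.187×2.390) = 0.2829 × 34.53 × 0.6396 = 6.249 mg/L.
Minimum DO = 10.2 − 6.249 = 3.951 mg/L.

t_c ≈ 2.39 d; minimum DO ≈ 3.95 mg/L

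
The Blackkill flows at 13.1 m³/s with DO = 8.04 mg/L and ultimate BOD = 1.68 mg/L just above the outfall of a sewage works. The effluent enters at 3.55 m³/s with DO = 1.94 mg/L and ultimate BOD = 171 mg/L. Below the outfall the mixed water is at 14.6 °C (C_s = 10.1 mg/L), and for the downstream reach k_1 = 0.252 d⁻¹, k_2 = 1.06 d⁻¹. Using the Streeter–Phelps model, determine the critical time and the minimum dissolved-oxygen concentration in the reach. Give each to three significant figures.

Mixed DO = (13.1×8.04 + 3.55×1.94)/(13.1+3.55) = 112.2/16.65 = 6.739 mg/L.
Mixed L₀ = (13.1×1.68 + 3.55×171)/(16.65) = 629.1/16.65 = 37.78 mg/L.
Initial deficit D₀ = C_s − DO₀ = 10.1 − 6.739 = 3.361 mg/L.
t_c = (1/0.8080) ln[(1.06/0.252)(1 − 3.361×0.8080/(0.252×37.78))] = 1.238 × ln(3.007) = 1.362 d.
D_c = (0.252/1.06) × 37.78 × e^(−0.252×1.362) = 0.2377 × 37.78 × 0.7094 = 6.372 mg/L.
Minimum DO = 10.1 − 6.372 = 3.728 mg/L.

t_c ≈ 1.36 d; minimum DO ≈ 3.73 mg/L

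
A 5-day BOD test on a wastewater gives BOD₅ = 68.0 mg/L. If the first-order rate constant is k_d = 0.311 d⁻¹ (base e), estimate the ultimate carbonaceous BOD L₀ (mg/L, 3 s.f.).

L₀ ≈ 86.2 mg/L

BOD₅ = L₀(1 − e^(−5k_d)) ⇒ L₀ = BOD₅ / (1 − e^(−5×0.311))
= 68.0 / (1 − 0.2112) = 68.0 / 0.7888 = 86.21 mg/L.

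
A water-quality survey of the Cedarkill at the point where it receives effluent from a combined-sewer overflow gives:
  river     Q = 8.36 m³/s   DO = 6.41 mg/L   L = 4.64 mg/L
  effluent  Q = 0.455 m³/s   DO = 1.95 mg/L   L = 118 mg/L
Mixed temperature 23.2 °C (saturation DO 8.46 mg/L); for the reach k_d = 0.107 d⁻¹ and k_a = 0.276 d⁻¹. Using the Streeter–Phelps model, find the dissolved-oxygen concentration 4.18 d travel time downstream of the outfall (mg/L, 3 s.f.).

Mixed DO = (8.36×6.41 + 0.455×1.95)/(8.36+0.455) = 54.47/8.815 = 6.180 mg/L.
Mixed L₀ = (8.36×4.64 + 0.455×118)/(8.815) = 92.48/8.815 = 10.49 mg/L.
Initial deficit D₀ = C_s − DO₀ = 8.46 − 6.180 = 2.280 mg/L.
D(4.18) = [0.107×10.49/(0.276−0.107)](e^(−0.107×4.18) − e^(−0.276×4.18)) + 2.280 e^(−0.276×4.18)
= 6.642 × (0.6394 − 0.3155) + 2.280 × 0.3155 = 2.871 mg/L.
DO = 8.46 − 2.871 = 5.589 mg/L.

DO ≈ 5.59 mg/L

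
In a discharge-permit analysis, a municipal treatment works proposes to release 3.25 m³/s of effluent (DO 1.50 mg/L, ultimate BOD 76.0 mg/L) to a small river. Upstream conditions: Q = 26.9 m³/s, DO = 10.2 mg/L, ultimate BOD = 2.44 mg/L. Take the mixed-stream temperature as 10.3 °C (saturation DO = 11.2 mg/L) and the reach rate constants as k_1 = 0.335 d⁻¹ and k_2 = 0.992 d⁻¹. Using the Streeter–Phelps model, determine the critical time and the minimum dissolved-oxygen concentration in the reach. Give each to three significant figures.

Mixed DO = (26.9×10.2 + 3.25×1.50)/(26.9+3.25) = 279.3/30.15 = 9.262 mg/L.
Mixed L₀ = (26.9×2.44 + 3.25×76.0)/(30.15) = 312.6/30.15 = 10.37 mg/L.
Initial deficit D₀ = C_s − DO₀ = 11.2 − 9.262 = 1.938 mg/L.
t_c = (1/0.6570) ln[(0.992/0.335)(1 − 1.938×0.6570/(0.335×10.37))] = 1.522 × ln(1.876) = 0.9575 d.
D_c = (0.335/0.992) × 10.37 × e^(−0.335×0.9575) = 0.3377 × 10.37 × 0.7256 = 2.541 mg/L.
Minimum DO = 11.2 − 2.541 = 8.659 mg/L.

t_c ≈ 0.958 d; minimum DO ≈ 8.66 mg/L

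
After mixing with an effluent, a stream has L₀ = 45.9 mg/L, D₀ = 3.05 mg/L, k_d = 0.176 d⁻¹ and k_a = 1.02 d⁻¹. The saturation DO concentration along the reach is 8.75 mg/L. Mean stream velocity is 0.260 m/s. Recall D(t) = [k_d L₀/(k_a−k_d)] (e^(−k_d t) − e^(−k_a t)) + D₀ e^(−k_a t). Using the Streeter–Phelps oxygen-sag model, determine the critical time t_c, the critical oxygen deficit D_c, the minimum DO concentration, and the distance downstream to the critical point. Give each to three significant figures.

t_c ≈ 1.63 d; D_c ≈ 5.95 mg/L; min DO ≈ 2.80 mg/L; x_c ≈ 36.6 km

At the critical point dD/dt = 0, so k_d L₀ e^(−k_d t) = k_a D. Substituting D(t) from the Streeter–Phelps equation and solving for t gives
t_c = ln[(k_a/k_d)(1 − D₀(k_a−k_d)/(k_d L₀))] / (k_a−k_d).
Here k_a−k_d = 0.8440 d⁻¹ and 1 − D₀(k_a−k_d)/(k_d L₀) = 1 − 3.05×0.8440/(0.176×45.9) = 0.6813, so
t_c = ln(5.795 × 0.6813) / 0.8440 = 1.373 / 0.8440 = 1.627 d.
L(t_c) = L₀ e^(−k_d t_c) = 45.9 × 0.7510 = 34.47 mg/L, and at the critical point k_a D_c = k_d L, so D_c = (0.176/1.02) × 34.47 = 5.948 mg/L.
Minimum DO = C_s − D_c = 8.75 − 5.948 = 2.802 mg/L.
x_c = v t_c = 0.260 m/s × 1.627 d × 86400 s/d = 36550 m ≈ 36.6 km.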